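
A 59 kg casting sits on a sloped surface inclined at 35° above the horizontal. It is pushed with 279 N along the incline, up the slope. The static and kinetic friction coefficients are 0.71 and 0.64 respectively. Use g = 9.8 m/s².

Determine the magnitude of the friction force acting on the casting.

Perpendicular to the surface, N = m g cos θ = 59·9.8·cos 35° = 473.6 N.
The friction needed for equilibrium is m g sin θ − P = 331.6 − 279 = 52.64 N, measured positive up-slope.
Static friction can supply at most μ_s N = 336.3 N.
Since |52.64| ≤ 336.3 N, static friction is sufficient; f equals the required value, not μ_s N.

f ≈ 52.6 N (up the incline)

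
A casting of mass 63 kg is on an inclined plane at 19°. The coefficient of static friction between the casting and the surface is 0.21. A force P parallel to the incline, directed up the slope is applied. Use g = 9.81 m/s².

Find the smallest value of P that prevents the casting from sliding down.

The casting tends to slide down (tan θ > μ_s), so at the point of impending slip friction acts up-slope at its limit: f = μ_s N.
P is parallel to the surface, so N = m g cos θ = 584 N.
Along the incline: P + μ_s N = m g sin θ, so P = 201 − 0.21×584 = 78.5 N.

P_min ≈ 78.5 N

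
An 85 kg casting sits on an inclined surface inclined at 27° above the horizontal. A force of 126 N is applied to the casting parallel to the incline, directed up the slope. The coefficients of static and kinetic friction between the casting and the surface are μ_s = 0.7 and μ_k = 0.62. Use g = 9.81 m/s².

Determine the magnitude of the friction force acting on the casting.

The normal reaction is N = m g cos θ = 743 N.
The friction needed for equilibrium is m g sin θ − P = 378.6 − 126 = 252.6 N, measured positive up-slope.
Maximum static friction available: μ_s N = 0.7 × 743 = 520.1 N.
Since |252.6| ≤ 520.1 N, no slip — friction simply equals what equilibrium demands.

f ≈ 253 N (up the incline)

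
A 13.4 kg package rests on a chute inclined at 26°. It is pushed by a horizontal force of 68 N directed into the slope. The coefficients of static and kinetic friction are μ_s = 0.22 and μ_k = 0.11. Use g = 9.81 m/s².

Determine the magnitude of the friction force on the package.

Resolve perpendicular to the incline: N = m g cos θ + P sin θ = 13.4×9.81×cos 26° + 68×sin 26° = 148 N.
Along the incline, the net driving force (taking up-slope positive) is P cos θ − m g sin θ = 61.12 − 57.63 = 3.492 N, so equilibrium requires friction f = -3.492 N (down-slope).
Maximum static friction: μ_s N = 0.22 × 148 = 32.55 N.
|f_req| = 3.492 ≤ 32.55 N → the package is in equilibrium; friction equals the required value.

f ≈ 3.49 N (down the incline)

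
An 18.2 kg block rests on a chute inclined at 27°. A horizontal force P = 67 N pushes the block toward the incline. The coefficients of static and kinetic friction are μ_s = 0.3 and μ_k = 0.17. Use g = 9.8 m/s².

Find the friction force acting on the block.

f ≈ 21.3 N (up the incline)

The horizontal push has a component P sin θ into the surface, so N = m g cos θ + P sin θ = 158.9 + 30.42 = 189.3 N.
Along the incline, the net driving force (taking up-slope positive) is P cos θ − m g sin θ = 59.7 − 80.97 = -21.28 N, so equilibrium requires friction f = 21.28 N (up-slope).
The limit of static friction is μ_s N = 56.8 N.
Since 21.28 N is within the 56.8 N limit, the block stays put and friction is exactly 21.3 N.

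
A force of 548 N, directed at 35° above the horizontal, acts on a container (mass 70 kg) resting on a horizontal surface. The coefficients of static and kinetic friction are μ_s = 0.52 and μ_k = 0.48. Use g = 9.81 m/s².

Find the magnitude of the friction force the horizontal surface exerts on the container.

f ≈ 179 N

The vertical component of P reduces the normal force: N = m g − P sin α = 686.7 − 314.3 = 372.4 N.
Horizontally, friction must balance P cos α = 448.9 N.
The static-friction limit is μ_s N = 193.6 N.
The required friction exceeds μ_s N, so the container moves and f = μ_k N = 179 N.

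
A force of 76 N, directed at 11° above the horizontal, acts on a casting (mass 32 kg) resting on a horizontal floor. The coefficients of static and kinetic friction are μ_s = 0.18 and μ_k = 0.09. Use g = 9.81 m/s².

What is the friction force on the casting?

N = m g − P sin α = 313.9 − 76×sin 11° = 299.4 N.
For equilibrium, f = P cos α = 76×cos 11° = 74.6 N.
The static-friction limit is μ_s N = 53.9 N.
74.6 > 53.9 N → the casting slides; f = μ_k N = 0.09×299.4 = 26.9 N.

f ≈ 26.9 N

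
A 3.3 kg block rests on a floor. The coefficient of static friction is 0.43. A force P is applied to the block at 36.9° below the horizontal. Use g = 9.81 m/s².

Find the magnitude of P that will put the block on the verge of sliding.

P ≈ 25.7 N

N = m g + P sin α (the push presses the block into the floor).
At impending slip, P cos α = μ_s N = μ_s (m g + P sin α).
Solving: P (cos α − μ_s sin α) = μ_s m g → P = 0.43×32.4/(cos 36.9° − 0.43 sin 36.9°) = 13.9/0.5415 = 25.7 N.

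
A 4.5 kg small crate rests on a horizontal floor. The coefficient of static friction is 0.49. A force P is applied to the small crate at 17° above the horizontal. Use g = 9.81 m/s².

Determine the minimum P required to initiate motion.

N = m g − P sin α (the pull lifts the small crate).
At impending slip, P cos α = μ_s N = μ_s (m g − P sin α).
Solving: P (cos α + μ_s sin α) = μ_s m g → P = 0.49×44.1/(cos 17° + 0.49 sin 17°) = 21.6/1.1 = 19.7 N.

P ≈ 19.7 N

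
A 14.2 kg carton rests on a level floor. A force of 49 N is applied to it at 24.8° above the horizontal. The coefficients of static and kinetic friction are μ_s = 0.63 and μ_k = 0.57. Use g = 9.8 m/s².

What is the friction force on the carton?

f ≈ 44.5 N

Vertical equilibrium gives N = m g − P sin α = 118.6 N.
For equilibrium, f = P cos α = 49×cos 24.8° = 44.48 N.
The static-friction limit is μ_s N = 74.72 N.
44.48 ≤ 74.72 N → static; friction equals the required 44.5 N.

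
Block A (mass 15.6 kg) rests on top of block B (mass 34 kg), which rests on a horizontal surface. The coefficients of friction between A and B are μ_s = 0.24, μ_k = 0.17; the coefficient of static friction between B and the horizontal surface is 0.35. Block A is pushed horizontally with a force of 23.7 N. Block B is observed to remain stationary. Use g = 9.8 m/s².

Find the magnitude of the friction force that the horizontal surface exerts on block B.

The normal force B exerts on A is simply A's weight, N₁ = 152.9 N.
So the A–B interface can sustain at most μ_s N₁ = 36.69 N of static friction.
P = 23.7 N is within that limit, so A and B move together (both at rest); the A–B friction is simply f₁ = P = 23.7 N.
By Newton's third law B feels 23.7 N forward from A. With B stationary, the floor's static friction on B balances it: f₂ = 23.7 N (well within μ_s(m_A+m_B)g = 170.1 N).

f ≈ 23.7 N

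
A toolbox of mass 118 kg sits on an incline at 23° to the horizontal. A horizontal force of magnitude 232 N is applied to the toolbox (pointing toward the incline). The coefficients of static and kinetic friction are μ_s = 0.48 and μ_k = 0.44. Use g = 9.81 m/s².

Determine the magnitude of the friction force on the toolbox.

f ≈ 239 N (up the incline)

The horizontal push has a component P sin θ into the surface, so N = m g cos θ + P sin θ = 1066 + 90.65 = 1156 N.
Along the incline, the net driving force (taking up-slope positive) is P cos θ − m g sin θ = 213.6 − 452.3 = -238.7 N, so equilibrium requires friction f = 238.7 N (up-slope).
Maximum static friction: μ_s N = 0.48 × 1156 = 555 N.
Since 238.7 N is within the 555 N limit, the toolbox stays put and friction is exactly 239 N.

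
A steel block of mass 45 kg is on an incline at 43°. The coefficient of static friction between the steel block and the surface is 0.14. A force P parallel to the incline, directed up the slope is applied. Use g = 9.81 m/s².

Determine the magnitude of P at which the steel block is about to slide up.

At impending motion up the slope, friction acts down-slope at its limit: f = μ_s N.
P is parallel to the surface, so N = m g cos θ = 323 N.
Along the incline: P = m g sin θ + μ_s N = 301 + 0.14×323 = 346 N.

P ≈ 346 N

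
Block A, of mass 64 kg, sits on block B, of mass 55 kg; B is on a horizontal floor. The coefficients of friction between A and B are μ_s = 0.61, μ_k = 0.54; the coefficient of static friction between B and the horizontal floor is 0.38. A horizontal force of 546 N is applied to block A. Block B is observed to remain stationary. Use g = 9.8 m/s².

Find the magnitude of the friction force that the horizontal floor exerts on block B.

Between the blocks, N₁ = m_A g = 627.2 N.
Maximum static friction on A from B: μ_s N₁ = 0.61×627.2 = 382.6 N.
Since P = 546 N > 382.6 N, A slides on B; the A–B friction is kinetic: f₁ = μ_k N₁ = 0.54×627.2 = 339 N.
B experiences an equal 339 N forward from A (third law). B is in equilibrium, so the floor supplies f₂ = 339 N of static friction (limit μ_s(m_A+m_B)g = 443.2 N, not exceeded).

f ≈ 339 N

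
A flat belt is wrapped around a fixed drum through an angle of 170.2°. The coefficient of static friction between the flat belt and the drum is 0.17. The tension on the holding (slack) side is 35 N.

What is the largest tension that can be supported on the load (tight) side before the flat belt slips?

T_max ≈ 58 N

At impending slip the capstan equation gives T₂/T₁ = e^{μβ} with β in radians.
β = 170.2° × π/180 = 2.971 rad.
e^{μβ} = e^{0.17×2.971} = 1.657.
T₂ = T₁ · e^{μβ} = 35 × 1.657 = 58 N.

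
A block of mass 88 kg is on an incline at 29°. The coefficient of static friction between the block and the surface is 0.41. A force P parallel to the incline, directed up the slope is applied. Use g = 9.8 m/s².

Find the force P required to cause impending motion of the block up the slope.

At impending motion up the slope, friction acts down-slope at its limit: f = μ_s N.
P is parallel to the surface, so N = m g cos θ = 754 N.
Along the incline: P = m g sin θ + μ_s N = 418 + 0.41×754 = 727 N.

P ≈ 727 N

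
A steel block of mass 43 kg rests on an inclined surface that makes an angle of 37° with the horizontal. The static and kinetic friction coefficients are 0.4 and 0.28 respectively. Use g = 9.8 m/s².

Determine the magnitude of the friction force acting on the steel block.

Perpendicular to the surface, N = m g cos θ = 43·9.8·cos 37° = 336.5 N.
For equilibrium along the incline, friction must balance the weight component: f = m g sin θ = 253.6 N up the slope.
Static friction can supply at most μ_s N = 134.6 N.
Since |253.6| > 134.6 N, static friction cannot hold it; the steel block slides down the incline and kinetic friction applies: f = μ_k N = 0.28 × 336.5 = 94.2 N.

f ≈ 94.2 N (up the incline)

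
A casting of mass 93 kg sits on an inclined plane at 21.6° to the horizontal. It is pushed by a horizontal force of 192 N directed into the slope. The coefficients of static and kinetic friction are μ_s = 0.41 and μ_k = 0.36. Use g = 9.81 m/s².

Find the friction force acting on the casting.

The horizontal push has a component P sin θ into the surface, so N = m g cos θ + P sin θ = 848.3 + 70.68 = 918.9 N.
Along the incline, the net driving force (taking up-slope positive) is P cos θ − m g sin θ = 178.5 − 335.9 = -157.3 N, so equilibrium requires friction f = 157.3 N (up-slope).
Maximum static friction: μ_s N = 0.41 × 918.9 = 376.8 N.
Since 157.3 N is within the 376.8 N limit, the casting stays put and friction is exactly 157 N.

f ≈ 157 N (up the incline)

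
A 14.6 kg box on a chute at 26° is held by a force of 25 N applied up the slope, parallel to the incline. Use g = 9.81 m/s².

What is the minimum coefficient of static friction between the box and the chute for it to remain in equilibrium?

μ_s,min ≈ 0.294

N = m g cos θ = 128.7 N.
Friction must make up the shortfall along the incline: f = m g sin θ − P = 62.79 − 25 = 37.79 N.
At the threshold f = μ_s N, so μ_s,min = 37.79/128.7 = 0.294.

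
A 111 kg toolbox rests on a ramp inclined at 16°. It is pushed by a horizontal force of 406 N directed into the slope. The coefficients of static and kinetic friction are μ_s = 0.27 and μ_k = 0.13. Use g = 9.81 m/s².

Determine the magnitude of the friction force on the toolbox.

Resolve perpendicular to the incline: N = m g cos θ + P sin θ = 111×9.81×cos 16° + 406×sin 16° = 1159 N.
Along the incline, the net driving force (taking up-slope positive) is P cos θ − m g sin θ = 390.3 − 300.1 = 90.13 N, so equilibrium requires friction f = -90.13 N (down-slope).
The limit of static friction is μ_s N = 312.8 N.
Since 90.13 N is within the 312.8 N limit, the toolbox stays put and friction is exactly 90.1 N.

f ≈ 90.1 N (down the incline)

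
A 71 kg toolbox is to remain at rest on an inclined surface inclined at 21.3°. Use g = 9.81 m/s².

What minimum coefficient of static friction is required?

μ_s,min ≈ 0.39

At the slip threshold m g sin θ = μ_s m g cos θ, so μ_s,min = tan θ.
μ_s,min = tan 21.3° = 0.39.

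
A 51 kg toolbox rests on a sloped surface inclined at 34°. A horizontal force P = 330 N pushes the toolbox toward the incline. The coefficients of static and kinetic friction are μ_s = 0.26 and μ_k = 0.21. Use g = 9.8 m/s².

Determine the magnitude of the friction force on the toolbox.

Resolve perpendicular to the incline: N = m g cos θ + P sin θ = 51×9.8×cos 34° + 330×sin 34° = 598.9 N.
Parallel to the incline: P cos θ − m g sin θ = 273.6 − 279.5 = -5.902 N; the friction needed to balance this is 5.902 N acting up the slope.
Maximum static friction: μ_s N = 0.26 × 598.9 = 155.7 N.
Since 5.902 N is within the 155.7 N limit, the toolbox stays put and friction is exactly 5.9 N.

f ≈ 5.9 N (up the incline)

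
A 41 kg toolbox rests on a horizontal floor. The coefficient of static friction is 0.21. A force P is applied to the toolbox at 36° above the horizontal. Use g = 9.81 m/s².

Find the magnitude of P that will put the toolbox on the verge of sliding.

N = m g − P sin α (the pull lifts the toolbox).
At impending slip, P cos α = μ_s N = μ_s (m g − P sin α).
Solving: P (cos α + μ_s sin α) = μ_s m g → P = 0.21×402/(cos 36° + 0.21 sin 36°) = 84.5/0.9325 = 90.6 N.

P ≈ 90.6 N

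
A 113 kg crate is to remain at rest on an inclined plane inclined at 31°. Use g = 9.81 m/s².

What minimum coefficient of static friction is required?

At the slip threshold m g sin θ = μ_s m g cos θ, so μ_s,min = tan θ.
μ_s,min = tan 31° = 0.601.

μ_s,min ≈ 0.601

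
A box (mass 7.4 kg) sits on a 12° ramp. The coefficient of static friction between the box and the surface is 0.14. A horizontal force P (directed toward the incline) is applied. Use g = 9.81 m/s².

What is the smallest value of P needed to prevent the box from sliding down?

The box tends to slide down (tan θ > μ_s), so at the point of impending slip friction acts up-slope at its limit: f = μ_s N.
Perpendicular to the incline: N = m g cos θ + P sin θ.
Along the incline: P cos θ + μ_s N = m g sin θ, i.e. P cos θ + μ_s (m g cos θ + P sin θ) = m g sin θ.
Solving, P (cos θ + μ_s sin θ) = m g (sin θ − μ_s cos θ), so P = 72.6×0.07097/1.007 = 5.11 N.

P_min ≈ 5.11 N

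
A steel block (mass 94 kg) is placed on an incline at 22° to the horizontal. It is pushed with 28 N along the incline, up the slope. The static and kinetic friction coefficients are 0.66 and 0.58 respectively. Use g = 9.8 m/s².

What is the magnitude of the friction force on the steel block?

f ≈ 317 N (up the incline)

Normal force: N = m g cos θ = 94 × 9.8 × cos 22° = 854.1 N.
Parallel to the incline, ΣF = 0 gives f = m g sin θ − P = 345.1 − 28 = 317.1 N (up-slope positive).
Maximum static friction available: μ_s N = 0.66 × 854.1 = 563.7 N.
Since |317.1| ≤ 563.7 N, static friction is sufficient; f equals the required value, not μ_s N.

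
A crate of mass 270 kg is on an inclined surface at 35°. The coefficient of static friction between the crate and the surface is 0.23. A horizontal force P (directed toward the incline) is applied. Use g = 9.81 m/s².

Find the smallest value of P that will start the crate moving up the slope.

P ≈ 2940 N

At impending motion up the slope, friction acts down-slope at its limit: f = μ_s N.
Perpendicular to the incline: N = m g cos θ + P sin θ.
Along the incline: P cos θ = m g sin θ + μ_s N = m g sin θ + μ_s (m g cos θ + P sin θ).
Solving, P (cos θ − μ_s sin θ) = m g (sin θ + μ_s cos θ), so P = 270×9.81×(sin 35° + 0.23 cos 35°)/(cos 35° − 0.23 sin 35°) = 2650×0.762/0.6872 = 2940 N.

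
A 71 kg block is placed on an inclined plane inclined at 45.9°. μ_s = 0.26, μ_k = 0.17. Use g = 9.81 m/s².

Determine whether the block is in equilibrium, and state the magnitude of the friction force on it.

f ≈ 82.4 N

N = m g cos θ = 485 N.
Down-slope weight component: m g sin θ = 500 N.
μ_s N = 126 N.
500 > 126 N, so it slides; kinetic friction f = μ_k N = 0.17×485 = 82.4 N.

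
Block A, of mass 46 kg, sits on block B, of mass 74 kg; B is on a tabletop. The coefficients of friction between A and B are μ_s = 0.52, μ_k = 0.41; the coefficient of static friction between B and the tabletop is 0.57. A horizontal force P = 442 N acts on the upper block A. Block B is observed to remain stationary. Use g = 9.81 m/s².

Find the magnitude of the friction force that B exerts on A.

f ≈ 185 N

Between the blocks, N₁ = m_A g = 451.3 N.
Maximum static friction on A from B: μ_s N₁ = 0.52×451.3 = 234.7 N.
P = 442 N exceeds that limit, so A slips over B and the interface friction becomes kinetic: f₁ = μ_k N₁ = 0.41×451.3 = 185 N.
B experiences an equal 185 N forward from A (third law). B is in equilibrium, so the floor supplies f₂ = 185 N of static friction (limit μ_s(m_A+m_B)g = 671 N, not exceeded).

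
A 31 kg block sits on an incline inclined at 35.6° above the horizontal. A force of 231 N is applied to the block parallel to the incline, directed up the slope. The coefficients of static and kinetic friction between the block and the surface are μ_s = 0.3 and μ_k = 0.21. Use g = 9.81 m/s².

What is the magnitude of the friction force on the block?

Normal force: N = m g cos θ = 31 × 9.81 × cos 35.6° = 247.3 N.
The friction needed for equilibrium is m g sin θ − P = 177 − 231 = -53.97 N, measured positive up-slope.
Maximum static friction available: μ_s N = 0.3 × 247.3 = 74.18 N.
Since |-53.97| ≤ 74.18 N, no slip — friction simply equals what equilibrium demands.

f ≈ 54 N (down the incline)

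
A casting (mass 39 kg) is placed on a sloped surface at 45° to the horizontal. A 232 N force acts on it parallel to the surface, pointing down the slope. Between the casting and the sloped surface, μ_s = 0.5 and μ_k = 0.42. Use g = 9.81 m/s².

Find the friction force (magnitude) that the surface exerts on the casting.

Normal force: N = m g cos θ = 39 × 9.81 × cos 45° = 270.5 N.
For equilibrium along the incline the friction force must supply f = m g sin θ + P = 270.5 + 232 = 502.5 N (positive meaning up-slope).
Static friction can supply at most μ_s N = 135.3 N.
Since |502.5| > 135.3 N, static friction cannot hold it; the casting slides down the incline and kinetic friction applies: f = μ_k N = 0.42 × 270.5 = 114 N.

f ≈ 114 N (up the incline)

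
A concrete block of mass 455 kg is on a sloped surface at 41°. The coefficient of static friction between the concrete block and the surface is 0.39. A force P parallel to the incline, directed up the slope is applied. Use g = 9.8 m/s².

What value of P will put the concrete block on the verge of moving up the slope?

P ≈ 4240 N

At impending motion up the slope, friction acts down-slope at its limit: f = μ_s N.
P is parallel to the surface, so N = m g cos θ = 3370 N.
Along the incline: P = m g sin θ + μ_s N = 2930 + 0.39×3370 = 4240 N.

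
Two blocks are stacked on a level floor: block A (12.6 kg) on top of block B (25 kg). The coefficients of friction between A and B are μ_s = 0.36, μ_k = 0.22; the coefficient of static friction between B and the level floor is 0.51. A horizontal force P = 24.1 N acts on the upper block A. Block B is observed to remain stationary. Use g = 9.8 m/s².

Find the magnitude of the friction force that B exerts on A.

The normal force B exerts on A is simply A's weight, N₁ = 123.5 N.
Maximum static friction on A from B: μ_s N₁ = 0.36×123.5 = 44.45 N.
Since P = 24.1 N ≤ 44.45 N, A does not slip on B; friction on A equals P = 24.1 N.
B experiences an equal 24.1 N forward from A (third law). B is in equilibrium, so the floor supplies f₂ = 24.1 N of static friction (limit μ_s(m_A+m_B)g = 187.9 N, not exceeded).

f ≈ 24.1 N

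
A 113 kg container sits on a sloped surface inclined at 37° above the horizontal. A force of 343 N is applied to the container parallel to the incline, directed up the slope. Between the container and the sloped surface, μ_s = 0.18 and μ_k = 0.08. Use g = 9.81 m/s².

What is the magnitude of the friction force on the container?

f ≈ 70.8 N (up the incline)

Perpendicular to the surface, N = m g cos θ = 113·9.81·cos 37° = 885.3 N.
Parallel to the incline, ΣF = 0 gives f = m g sin θ − P = 667.1 − 343 = 324.1 N (up-slope positive).
Maximum static friction available: μ_s N = 0.18 × 885.3 = 159.4 N.
Since |324.1| > 159.4 N, static friction cannot hold it; the container slides down the incline and kinetic friction applies: f = μ_k N = 0.08 × 885.3 = 70.8 N.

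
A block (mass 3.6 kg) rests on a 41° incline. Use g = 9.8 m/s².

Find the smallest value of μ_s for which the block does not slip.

At the slip threshold m g sin θ = μ_s m g cos θ, so μ_s,min = tan θ.
μ_s,min = tan 41° = 0.869.

μ_s,min ≈ 0.869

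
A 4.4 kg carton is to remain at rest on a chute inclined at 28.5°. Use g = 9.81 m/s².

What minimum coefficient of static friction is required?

μ_s,min ≈ 0.543

At the slip threshold m g sin θ = μ_s m g cos θ, so μ_s,min = tan θ.
μ_s,min = tan 28.5° = 0.543.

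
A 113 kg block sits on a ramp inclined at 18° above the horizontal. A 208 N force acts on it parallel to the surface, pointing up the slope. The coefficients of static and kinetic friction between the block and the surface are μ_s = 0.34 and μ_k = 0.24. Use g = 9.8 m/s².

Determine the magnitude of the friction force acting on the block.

The normal reaction is N = m g cos θ = 1053 N.
For equilibrium along the incline the friction force must supply f = m g sin θ − P = 342.2 − 208 = 134.2 N (positive meaning up-slope).
The static-friction ceiling is μ_s N = 0.34 × 1053 = 358.1 N.
Since |134.2| ≤ 358.1 N, no slip — friction simply equals what equilibrium demands.

f ≈ 134 N (up the incline)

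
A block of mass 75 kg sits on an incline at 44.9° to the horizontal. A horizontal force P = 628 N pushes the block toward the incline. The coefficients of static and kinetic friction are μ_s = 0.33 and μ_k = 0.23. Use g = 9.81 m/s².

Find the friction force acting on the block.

Resolve perpendicular to the incline: N = m g cos θ + P sin θ = 75×9.81×cos 44.9° + 628×sin 44.9° = 964.4 N.
Parallel to the incline: P cos θ − m g sin θ = 444.8 − 519.3 = -74.51 N; the friction needed to balance this is 74.51 N acting up the slope.
The limit of static friction is μ_s N = 318.3 N.
Since 74.51 N is within the 318.3 N limit, the block stays put and friction is exactly 74.5 N.

f ≈ 74.5 N (up the incline)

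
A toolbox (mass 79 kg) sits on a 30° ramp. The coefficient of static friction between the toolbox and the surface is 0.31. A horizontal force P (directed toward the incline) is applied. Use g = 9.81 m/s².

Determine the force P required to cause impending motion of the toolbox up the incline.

At impending motion up the slope, friction acts down-slope at its limit: f = μ_s N.
Perpendicular to the incline: N = m g cos θ + P sin θ.
Along the incline: P cos θ = m g sin θ + μ_s N = m g sin θ + μ_s (m g cos θ + P sin θ).
Solving, P (cos θ − μ_s sin θ) = m g (sin θ + μ_s cos θ), so P = 79×9.81×(sin 30° + 0.31 cos 30°)/(cos 30° − 0.31 sin 30°) = 775×0.7685/0.711 = 838 N.

P ≈ 838 N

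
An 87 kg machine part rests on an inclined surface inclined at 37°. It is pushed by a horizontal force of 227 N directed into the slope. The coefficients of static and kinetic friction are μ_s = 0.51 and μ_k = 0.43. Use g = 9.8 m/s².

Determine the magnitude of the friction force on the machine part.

f ≈ 332 N (up the incline)

Normal direction: N = m g cos θ + P sin θ = 817.5 N.
Parallel to the incline: P cos θ − m g sin θ = 181.3 − 513.1 = -331.8 N; the friction needed to balance this is 331.8 N acting up the slope.
The limit of static friction is μ_s N = 416.9 N.
Since 331.8 N is within the 416.9 N limit, the machine part stays put and friction is exactly 332 N.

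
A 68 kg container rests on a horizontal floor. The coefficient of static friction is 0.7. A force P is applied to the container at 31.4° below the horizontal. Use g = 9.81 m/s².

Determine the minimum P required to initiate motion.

P ≈ 955 N

N = m g + P sin α (the push presses the container into the horizontal floor).
At impending slip, P cos α = μ_s N = μ_s (m g + P sin α).
Solving: P (cos α − μ_s sin α) = μ_s m g → P = 0.7×667/(cos 31.4° − 0.7 sin 31.4°) = 467/0.4888 = 955 N.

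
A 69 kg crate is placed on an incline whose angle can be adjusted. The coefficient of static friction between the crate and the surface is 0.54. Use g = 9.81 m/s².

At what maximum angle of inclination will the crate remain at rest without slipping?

θ_max ≈ 28.4°

At the slip threshold, m g sin θ = μ_s · m g cos θ, so tan θ = μ_s.
θ_max = arctan(0.54) = 28.4°.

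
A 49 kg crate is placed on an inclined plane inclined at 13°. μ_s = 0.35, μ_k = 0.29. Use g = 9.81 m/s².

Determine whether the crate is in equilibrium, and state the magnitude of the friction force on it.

N = m g cos θ = 468 N.
Down-slope weight component: m g sin θ = 108 N.
μ_s N = 164 N.
108 ≤ 164 N, so it stays put; friction = 108 N.

f ≈ 108 N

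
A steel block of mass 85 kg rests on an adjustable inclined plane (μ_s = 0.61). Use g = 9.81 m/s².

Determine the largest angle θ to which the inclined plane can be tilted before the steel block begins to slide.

θ_max ≈ 31.4°

At the slip threshold, m g sin θ = μ_s · m g cos θ, so tan θ = μ_s.
θ_max = arctan(0.61) = 31.4°.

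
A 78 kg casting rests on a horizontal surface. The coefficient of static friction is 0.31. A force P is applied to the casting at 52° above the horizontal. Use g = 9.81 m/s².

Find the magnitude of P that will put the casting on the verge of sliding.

P ≈ 276 N

N = m g − P sin α (the pull lifts the casting).
At impending slip, P cos α = μ_s N = μ_s (m g − P sin α).
Solving: P (cos α + μ_s sin α) = μ_s m g → P = 0.31×765/(cos 52° + 0.31 sin 52°) = 237/0.8599 = 276 N.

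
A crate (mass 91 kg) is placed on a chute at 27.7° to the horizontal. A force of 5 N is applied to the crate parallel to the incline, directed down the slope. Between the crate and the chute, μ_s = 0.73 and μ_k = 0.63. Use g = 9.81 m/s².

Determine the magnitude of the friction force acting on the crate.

f ≈ 420 N (up the incline)

Perpendicular to the surface, N = m g cos θ = 91·9.81·cos 27.7° = 790.4 N.
Parallel to the incline, ΣF = 0 gives f = m g sin θ + P = 415 + 5 = 420 N (up-slope positive).
The static-friction ceiling is μ_s N = 0.73 × 790.4 = 577 N.
Since |420| ≤ 577 N, static friction is sufficient; f equals the required value, not μ_s N.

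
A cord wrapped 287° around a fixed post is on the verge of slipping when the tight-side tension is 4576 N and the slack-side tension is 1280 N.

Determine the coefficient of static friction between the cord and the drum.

T₂/T₁ = e^{μβ} → μ = ln(T₂/T₁)/β.
β = 287° = 5.009 rad.
μ = ln(4576/1280)/5.009 = ln(3.575)/5.009 = 0.254.

μ ≈ 0.254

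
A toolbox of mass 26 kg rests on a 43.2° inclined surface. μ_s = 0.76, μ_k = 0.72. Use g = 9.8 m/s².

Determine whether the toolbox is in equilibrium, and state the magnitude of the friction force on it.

f ≈ 134 N

N = m g cos θ = 186 N.
Down-slope weight component: m g sin θ = 174 N.
μ_s N = 141 N.
174 > 141 N, so it slides; kinetic friction f = μ_k N = 0.72×186 = 134 N.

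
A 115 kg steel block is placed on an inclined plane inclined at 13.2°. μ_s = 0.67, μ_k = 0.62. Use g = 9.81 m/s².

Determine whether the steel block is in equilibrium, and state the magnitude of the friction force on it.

N = m g cos θ = 1100 N.
Down-slope weight component: m g sin θ = 258 N.
μ_s N = 736 N.
258 ≤ 736 N, so it stays put; friction = 258 N.

f ≈ 258 N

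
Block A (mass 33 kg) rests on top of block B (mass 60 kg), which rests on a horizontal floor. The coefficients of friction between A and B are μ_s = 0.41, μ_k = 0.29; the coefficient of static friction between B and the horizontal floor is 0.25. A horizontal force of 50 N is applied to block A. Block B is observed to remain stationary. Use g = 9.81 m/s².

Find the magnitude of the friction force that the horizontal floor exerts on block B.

f ≈ 50 N

Between the blocks, N₁ = m_A g = 323.7 N.
So the A–B interface can sustain at most μ_s N₁ = 132.7 N of static friction.
Since P = 50 N ≤ 132.7 N, A does not slip on B; friction on A equals P = 50 N.
By Newton's third law B feels 50 N forward from A. With B stationary, the floor's static friction on B balances it: f₂ = 50 N (well within μ_s(m_A+m_B)g = 228.1 N).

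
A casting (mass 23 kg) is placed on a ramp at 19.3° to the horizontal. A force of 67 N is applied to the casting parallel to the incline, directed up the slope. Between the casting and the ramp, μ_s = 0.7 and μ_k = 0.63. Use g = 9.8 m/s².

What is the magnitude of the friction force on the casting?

f ≈ 7.5 N (up the incline)

The normal reaction is N = m g cos θ = 212.7 N.
The friction needed for equilibrium is m g sin θ − P = 74.5 − 67 = 7.498 N, measured positive up-slope.
Maximum static friction available: μ_s N = 0.7 × 212.7 = 148.9 N.
Since |7.498| ≤ 148.9 N, static friction is sufficient; f equals the required value, not μ_s N.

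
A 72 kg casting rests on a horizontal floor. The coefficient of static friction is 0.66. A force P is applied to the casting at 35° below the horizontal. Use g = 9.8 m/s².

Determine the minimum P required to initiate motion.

P ≈ 1060 N

N = m g + P sin α (the push presses the casting into the horizontal floor).
At impending slip, P cos α = μ_s N = μ_s (m g + P sin α).
Solving: P (cos α − μ_s sin α) = μ_s m g → P = 0.66×706/(cos 35° − 0.66 sin 35°) = 466/0.4406 = 1060 N.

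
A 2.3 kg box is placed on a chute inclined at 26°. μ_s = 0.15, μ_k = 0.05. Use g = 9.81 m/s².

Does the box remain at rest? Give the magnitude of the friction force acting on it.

N = m g cos θ = 20.3 N.
Down-slope weight component: m g sin θ = 9.89 N.
μ_s N = 3.04 N.
9.89 > 3.04 N, so it slides; kinetic friction f = μ_k N = 0.05×20.3 = 1.01 N.

f ≈ 1.01 N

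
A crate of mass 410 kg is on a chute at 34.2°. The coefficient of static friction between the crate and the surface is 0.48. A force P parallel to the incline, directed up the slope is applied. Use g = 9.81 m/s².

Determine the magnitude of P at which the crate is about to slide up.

P ≈ 3860 N

At impending motion up the slope, friction acts down-slope at its limit: f = μ_s N.
P is parallel to the surface, so N = m g cos θ = 3330 N.
Along the incline: P = m g sin θ + μ_s N = 2260 + 0.48×3330 = 3860 N.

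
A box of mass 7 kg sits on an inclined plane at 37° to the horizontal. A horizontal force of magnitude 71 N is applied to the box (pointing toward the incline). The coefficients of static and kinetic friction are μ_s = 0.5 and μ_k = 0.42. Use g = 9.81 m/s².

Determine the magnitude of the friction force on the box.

f ≈ 15.4 N (down the incline)

Resolve perpendicular to the incline: N = m g cos θ + P sin θ = 7×9.81×cos 37° + 71×sin 37° = 97.57 N.
Along the incline, the net driving force (taking up-slope positive) is P cos θ − m g sin θ = 56.7 − 41.33 = 15.38 N, so equilibrium requires friction f = -15.38 N (down-slope).
The limit of static friction is μ_s N = 48.79 N.
|f_req| = 15.38 ≤ 48.79 N → the box is in equilibrium; friction equals the required value.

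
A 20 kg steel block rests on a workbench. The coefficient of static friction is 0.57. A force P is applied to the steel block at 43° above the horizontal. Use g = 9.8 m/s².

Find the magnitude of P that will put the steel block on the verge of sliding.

N = m g − P sin α (the pull lifts the steel block).
At impending slip, P cos α = μ_s N = μ_s (m g − P sin α).
Solving: P (cos α + μ_s sin α) = μ_s m g → P = 0.57×196/(cos 43° + 0.57 sin 43°) = 112/1.12 = 99.7 N.

P ≈ 99.7 N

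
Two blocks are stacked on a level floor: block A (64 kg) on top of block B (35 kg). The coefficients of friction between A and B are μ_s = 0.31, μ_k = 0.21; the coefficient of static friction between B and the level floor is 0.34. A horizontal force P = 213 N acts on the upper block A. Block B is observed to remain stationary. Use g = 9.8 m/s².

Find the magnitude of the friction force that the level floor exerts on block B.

Normal force at the A–B interface: N₁ = m_A g = 627.2 N.
So the A–B interface can sustain at most μ_s N₁ = 194.4 N of static friction.
Since P = 213 N > 194.4 N, A slides on B; the A–B friction is kinetic: f₁ = μ_k N₁ = 0.21×627.2 = 132 N.
B experiences an equal 132 N forward from A (third law). B is in equilibrium, so the floor supplies f₂ = 132 N of static friction (limit μ_s(m_A+m_B)g = 329.9 N, not exceeded).

f ≈ 132 N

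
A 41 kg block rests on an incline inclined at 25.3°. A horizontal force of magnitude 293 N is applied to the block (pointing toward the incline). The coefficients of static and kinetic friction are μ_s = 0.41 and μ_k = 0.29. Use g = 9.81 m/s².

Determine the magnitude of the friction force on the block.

f ≈ 93 N (down the incline)

Resolve perpendicular to the incline: N = m g cos θ + P sin θ = 41×9.81×cos 25.3° + 293×sin 25.3° = 488.8 N.
Parallel to the incline: P cos θ − m g sin θ = 264.9 − 171.9 = 93.01 N; the friction needed to balance this is 93.01 N acting down the slope.
Maximum static friction: μ_s N = 0.41 × 488.8 = 200.4 N.
|f_req| = 93.01 ≤ 200.4 N → the block is in equilibrium; friction equals the required value.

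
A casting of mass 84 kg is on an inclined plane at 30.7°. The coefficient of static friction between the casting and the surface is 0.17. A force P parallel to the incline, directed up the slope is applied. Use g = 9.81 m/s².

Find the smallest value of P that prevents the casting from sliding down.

The casting tends to slide down (tan θ > μ_s), so at the point of impending slip friction acts up-slope at its limit: f = μ_s N.
P is parallel to the surface, so N = m g cos θ = 709 N.
Along the incline: P + μ_s N = m g sin θ, so P = 421 − 0.17×709 = 300 N.

P_min ≈ 300 N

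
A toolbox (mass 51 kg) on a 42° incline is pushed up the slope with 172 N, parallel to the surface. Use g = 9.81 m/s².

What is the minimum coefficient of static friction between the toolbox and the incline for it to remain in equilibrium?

μ_s,min ≈ 0.438

N = m g cos θ = 371.8 N.
Friction must make up the shortfall along the incline: f = m g sin θ − P = 334.8 − 172 = 162.8 N.
At the threshold f = μ_s N, so μ_s,min = 162.8/371.8 = 0.438.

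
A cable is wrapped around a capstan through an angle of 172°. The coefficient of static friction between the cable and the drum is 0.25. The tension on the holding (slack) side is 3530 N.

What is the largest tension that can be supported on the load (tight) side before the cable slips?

T_max ≈ 7480 N

At impending slip the capstan equation gives T₂/T₁ = e^{μβ} with β in radians.
β = 172° × π/180 = 3.002 rad.
e^{μβ} = e^{0.25×3.002} = 2.118.
T₂ = T₁ · e^{μβ} = 3530 × 2.118 = 7480 N.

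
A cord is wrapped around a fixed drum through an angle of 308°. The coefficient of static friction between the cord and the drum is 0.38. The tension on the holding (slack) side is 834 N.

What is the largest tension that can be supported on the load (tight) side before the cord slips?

T_max ≈ 6430 N

At impending slip the capstan equation gives T₂/T₁ = e^{μβ} with β in radians.
β = 308° × π/180 = 5.376 rad.
e^{μβ} = e^{0.38×5.376} = 7.712.
T₂ = T₁ · e^{μβ} = 834 × 7.712 = 6430 N.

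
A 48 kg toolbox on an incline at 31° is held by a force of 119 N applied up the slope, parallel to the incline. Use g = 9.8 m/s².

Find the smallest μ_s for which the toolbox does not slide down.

μ_s,min ≈ 0.306

N = m g cos θ = 403.2 N.
Friction must make up the shortfall along the incline: f = m g sin θ − P = 242.3 − 119 = 123.3 N.
At the threshold f = μ_s N, so μ_s,min = 123.3/403.2 = 0.306.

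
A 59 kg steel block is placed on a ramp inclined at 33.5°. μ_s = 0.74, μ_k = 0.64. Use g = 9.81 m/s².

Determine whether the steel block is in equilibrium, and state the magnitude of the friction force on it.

N = m g cos θ = 483 N.
Down-slope weight component: m g sin θ = 319 N.
μ_s N = 357 N.
319 ≤ 357 N, so it stays put; friction = 319 N.

f ≈ 319 N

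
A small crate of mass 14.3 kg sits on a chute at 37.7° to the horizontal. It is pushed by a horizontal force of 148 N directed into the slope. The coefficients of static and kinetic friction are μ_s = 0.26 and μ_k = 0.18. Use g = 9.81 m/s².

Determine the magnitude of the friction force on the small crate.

f ≈ 31.3 N (down the incline)

Resolve perpendicular to the incline: N = m g cos θ + P sin θ = 14.3×9.81×cos 37.7° + 148×sin 37.7° = 201.5 N.
Parallel to the incline: P cos θ − m g sin θ = 117.1 − 85.79 = 31.31 N; the friction needed to balance this is 31.31 N acting down the slope.
Maximum static friction: μ_s N = 0.26 × 201.5 = 52.39 N.
|f_req| = 31.31 ≤ 52.39 N → the small crate is in equilibrium; friction equals the required value.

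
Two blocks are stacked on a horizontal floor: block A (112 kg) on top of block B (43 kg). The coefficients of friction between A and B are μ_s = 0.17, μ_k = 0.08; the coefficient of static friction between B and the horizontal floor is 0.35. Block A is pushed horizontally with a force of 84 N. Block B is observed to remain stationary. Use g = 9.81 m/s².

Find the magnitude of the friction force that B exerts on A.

The normal force B exerts on A is simply A's weight, N₁ = 1099 N.
Maximum static friction on A from B: μ_s N₁ = 0.17×1099 = 186.8 N.
P = 84 N is within that limit, so A and B move together (both at rest); the A–B friction is simply f₁ = P = 84 N.
By Newton's third law B feels 84 N forward from A. With B stationary, the floor's static friction on B balances it: f₂ = 84 N (well within μ_s(m_A+m_B)g = 532.2 N).

f ≈ 84 N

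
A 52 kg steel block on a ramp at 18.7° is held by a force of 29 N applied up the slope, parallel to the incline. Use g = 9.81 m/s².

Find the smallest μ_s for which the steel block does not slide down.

N = m g cos θ = 483.2 N.
Friction must make up the shortfall along the incline: f = m g sin θ − P = 163.6 − 29 = 134.6 N.
At the threshold f = μ_s N, so μ_s,min = 134.6/483.2 = 0.278.

μ_s,min ≈ 0.278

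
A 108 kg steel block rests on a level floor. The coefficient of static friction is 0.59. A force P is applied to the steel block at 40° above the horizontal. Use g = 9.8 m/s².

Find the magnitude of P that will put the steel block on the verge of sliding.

P ≈ 545 N

N = m g − P sin α (the pull lifts the steel block).
At impending slip, P cos α = μ_s N = μ_s (m g − P sin α).
Solving: P (cos α + μ_s sin α) = μ_s m g → P = 0.59×1060/(cos 40° + 0.59 sin 40°) = 624/1.145 = 545 N.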